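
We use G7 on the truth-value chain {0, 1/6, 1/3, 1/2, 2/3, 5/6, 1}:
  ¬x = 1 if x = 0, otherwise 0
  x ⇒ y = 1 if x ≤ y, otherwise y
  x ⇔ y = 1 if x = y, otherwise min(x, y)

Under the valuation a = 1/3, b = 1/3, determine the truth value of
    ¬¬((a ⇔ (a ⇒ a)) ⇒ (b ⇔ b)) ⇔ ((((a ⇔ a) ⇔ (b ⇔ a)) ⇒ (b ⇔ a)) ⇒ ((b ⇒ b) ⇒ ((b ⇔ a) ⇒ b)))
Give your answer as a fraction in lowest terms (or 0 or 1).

1/3

a ⇒ a = 1/3 ⇒ 1/3 = 1
a ⇔ (a ⇒ a) = 1/3 ⇔ 1 = 1/3
b ⇔ b = 1/3 ⇔ 1/3 = 1
(a ⇔ (a ⇒ a)) ⇒ (b ⇔ b) = 1/3 ⇒ 1 = 1
¬((a ⇔ (a ⇒ a)) ⇒ (b ⇔ b)) = ¬1 = 0
¬¬((a ⇔ (a ⇒ a)) ⇒ (b ⇔ b)) = ¬0 = 1
a ⇔ a = 1/3 ⇔ 1/3 = 1
b ⇔ a = 1/3 ⇔ 1/3 = 1
(a ⇔ a) ⇔ (b ⇔ a) = 1 ⇔ 1 = 1
b ⇔ a = 1/3 ⇔ 1/3 = 1
((a ⇔ a) ⇔ (b ⇔ a)) ⇒ (b ⇔ a) = 1 ⇒ 1 = 1
b ⇒ b = 1/3 ⇒ 1/3 = 1
b ⇔ a = 1/3 ⇔ 1/3 = 1
(b ⇔ a) ⇒ b = 1 ⇒ 1/3 = 1/3
(b ⇒ b) ⇒ ((b ⇔ a) ⇒ b) = 1 ⇒ 1/3 = 1/3
(((a ⇔ a) ⇔ (b ⇔ a)) ⇒ (b ⇔ a)) ⇒ ((b ⇒ b) ⇒ ((b ⇔ a) ⇒ b)) = 1 ⇒ 1/3 = 1/3
¬¬((a ⇔ (a ⇒ a)) ⇒ (b ⇔ b)) ⇔ ((((a ⇔ a) ⇔ (b ⇔ a)) ⇒ (b ⇔ a)) ⇒ ((b ⇒ b) ⇒ ((b ⇔ a) ⇒ b))) = 1 ⇔ 1/3 = 1/3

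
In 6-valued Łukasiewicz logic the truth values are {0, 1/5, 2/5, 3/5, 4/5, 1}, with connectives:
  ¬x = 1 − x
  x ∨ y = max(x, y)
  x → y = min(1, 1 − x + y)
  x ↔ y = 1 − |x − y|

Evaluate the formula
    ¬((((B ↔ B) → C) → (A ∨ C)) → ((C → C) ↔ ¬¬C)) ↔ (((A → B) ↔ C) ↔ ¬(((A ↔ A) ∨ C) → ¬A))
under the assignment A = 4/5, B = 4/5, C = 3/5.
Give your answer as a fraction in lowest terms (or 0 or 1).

B ↔ B = 4/5 ↔ 4/5 = 1
(B ↔ B) → C = 1 → 3/5 = 3/5
A ∨ C = 4/5 ∨ 3/5 = 4/5
((B ↔ B) → C) → (A ∨ C) = 3/5 → 4/5 = 1
C → C = 3/5 → 3/5 = 1
¬C = ¬3/5 = 2/5
¬¬C = ¬2/5 = 3/5
(C → C) ↔ ¬¬C = 1 ↔ 3/5 = 3/5
(((B ↔ B) → C) → (A ∨ C)) → ((C → C) ↔ ¬¬C) = 1 → 3/5 = 3/5
¬((((B ↔ B) → C) → (A ∨ C)) → ((C → C) ↔ ¬¬C)) = ¬3/5 = 2/5
A → B = 4/5 → 4/5 = 1
(A → B) ↔ C = 1 ↔ 3/5 = 3/5
A ↔ A = 4/5 ↔ 4/5 = 1
(A ↔ A) ∨ C = 1 ∨ 3/5 = 1
¬A = ¬4/5 = 1/5
((A ↔ A) ∨ C) → ¬A = 1 → 1/5 = 1/5
¬(((A ↔ A) ∨ C) → ¬A) = ¬1/5 = 4/5
((A → B) ↔ C) ↔ ¬(((A ↔ A) ∨ C) → ¬A) = 3/5 ↔ 4/5 = 4/5
¬((((B ↔ B) → C) → (A ∨ C)) → ((C → C) ↔ ¬¬C)) ↔ (((A → B) ↔ C) ↔ ¬(((A ↔ A) ∨ C) → ¬A)) = 2/5 ↔ 4/5 = 3/5

3/5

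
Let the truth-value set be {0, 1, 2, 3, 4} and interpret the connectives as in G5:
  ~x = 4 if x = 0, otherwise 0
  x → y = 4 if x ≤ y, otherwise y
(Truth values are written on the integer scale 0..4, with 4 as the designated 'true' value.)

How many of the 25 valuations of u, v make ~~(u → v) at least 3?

21

value 4: 21 assignments (counts)
value 0: 4 assignments
So 21 of the 25 assignments meet the threshold.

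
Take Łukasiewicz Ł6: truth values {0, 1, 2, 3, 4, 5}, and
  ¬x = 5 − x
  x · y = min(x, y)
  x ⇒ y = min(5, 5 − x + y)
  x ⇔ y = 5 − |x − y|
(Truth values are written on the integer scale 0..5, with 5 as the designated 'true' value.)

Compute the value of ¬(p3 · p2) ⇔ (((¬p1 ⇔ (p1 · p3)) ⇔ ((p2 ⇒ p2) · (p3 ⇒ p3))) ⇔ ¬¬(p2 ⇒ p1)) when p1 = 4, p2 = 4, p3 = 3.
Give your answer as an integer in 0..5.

4

p3 · p2 = 3 · 4 = 3
¬(p3 · p2) = ¬3 = 2
¬p1 = ¬4 = 1
p1 · p3 = 4 · 3 = 3
¬p1 ⇔ (p1 · p3) = 1 ⇔ 3 = 3
p2 ⇒ p2 = 4 ⇒ 4 = 5
p3 ⇒ p3 = 3 ⇒ 3 = 5
(p2 ⇒ p2) · (p3 ⇒ p3) = 5 · 5 = 5
(¬p1 ⇔ (p1 · p3)) ⇔ ((p2 ⇒ p2) · (p3 ⇒ p3)) = 3 ⇔ 5 = 3
p2 ⇒ p1 = 4 ⇒ 4 = 5
¬(p2 ⇒ p1) = ¬5 = 0
¬¬(p2 ⇒ p1) = ¬0 = 5
((¬p1 ⇔ (p1 · p3)) ⇔ ((p2 ⇒ p2) · (p3 ⇒ p3))) ⇔ ¬¬(p2 ⇒ p1) = 3 ⇔ 5 = 3
¬(p3 · p2) ⇔ (((¬p1 ⇔ (p1 · p3)) ⇔ ((p2 ⇒ p2) · (p3 ⇒ p3))) ⇔ ¬¬(p2 ⇒ p1)) = 2 ⇔ 3 = 4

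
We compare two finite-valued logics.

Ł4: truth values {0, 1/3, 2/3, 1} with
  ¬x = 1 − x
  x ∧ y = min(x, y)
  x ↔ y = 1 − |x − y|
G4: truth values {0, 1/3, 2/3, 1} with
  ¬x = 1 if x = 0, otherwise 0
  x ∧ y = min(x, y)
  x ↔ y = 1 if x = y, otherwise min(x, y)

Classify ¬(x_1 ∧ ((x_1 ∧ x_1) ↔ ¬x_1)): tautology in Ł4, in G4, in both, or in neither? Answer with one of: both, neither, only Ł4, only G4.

In Ł4: at x_1 = 1/3 the value is 2/3 — not a tautology.
In G4: every assignment gives 1 — tautology.

only G4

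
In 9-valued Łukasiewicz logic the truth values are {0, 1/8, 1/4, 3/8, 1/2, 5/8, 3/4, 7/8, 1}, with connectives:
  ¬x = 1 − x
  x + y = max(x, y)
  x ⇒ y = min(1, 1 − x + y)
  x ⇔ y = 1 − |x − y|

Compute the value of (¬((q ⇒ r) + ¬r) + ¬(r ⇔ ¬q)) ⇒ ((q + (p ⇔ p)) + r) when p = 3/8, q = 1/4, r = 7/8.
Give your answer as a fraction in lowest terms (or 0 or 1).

q ⇒ r = 1/4 ⇒ 7/8 = 1
¬r = ¬7/8 = 1/8
(q ⇒ r) + ¬r = 1 + 1/8 = 1
¬((q ⇒ r) + ¬r) = ¬1 = 0
¬q = ¬1/4 = 3/4
r ⇔ ¬q = 7/8 ⇔ 3/4 = 7/8
¬(r ⇔ ¬q) = ¬7/8 = 1/8
¬((q ⇒ r) + ¬r) + ¬(r ⇔ ¬q) = 0 + 1/8 = 1/8
p ⇔ p = 3/8 ⇔ 3/8 = 1
q + (p ⇔ p) = 1/4 + 1 = 1
(q + (p ⇔ p)) + r = 1 + 7/8 = 1
(¬((q ⇒ r) + ¬r) + ¬(r ⇔ ¬q)) ⇒ ((q + (p ⇔ p)) + r) = 1/8 ⇒ 1 = 1

1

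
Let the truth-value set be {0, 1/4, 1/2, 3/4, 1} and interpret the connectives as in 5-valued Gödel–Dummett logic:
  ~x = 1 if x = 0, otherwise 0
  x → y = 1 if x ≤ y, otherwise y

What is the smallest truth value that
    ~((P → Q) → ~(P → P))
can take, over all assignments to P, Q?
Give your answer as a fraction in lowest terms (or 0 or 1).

0

Take P = 1/4, Q = 0:
P → Q = 1/4 → 0 = 0
P → P = 1/4 → 1/4 = 1
~(P → P) = ~1 = 0
(P → Q) → ~(P → P) = 0 → 0 = 1
~((P → Q) → ~(P → P)) = ~1 = 0
No assignment yields a value below 0, so this is the minimum.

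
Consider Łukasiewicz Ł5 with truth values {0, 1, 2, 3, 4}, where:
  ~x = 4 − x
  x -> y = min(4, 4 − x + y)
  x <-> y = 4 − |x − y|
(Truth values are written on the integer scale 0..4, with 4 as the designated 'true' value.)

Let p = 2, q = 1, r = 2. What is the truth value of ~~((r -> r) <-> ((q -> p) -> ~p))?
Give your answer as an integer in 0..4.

2

r -> r = 2 -> 2 = 4
q -> p = 1 -> 2 = 4
~p = ~2 = 2
(q -> p) -> ~p = 4 -> 2 = 2
(r -> r) <-> ((q -> p) -> ~p) = 4 <-> 2 = 2
~((r -> r) <-> ((q -> p) -> ~p)) = ~2 = 2
~~((r -> r) <-> ((q -> p) -> ~p)) = ~2 = 2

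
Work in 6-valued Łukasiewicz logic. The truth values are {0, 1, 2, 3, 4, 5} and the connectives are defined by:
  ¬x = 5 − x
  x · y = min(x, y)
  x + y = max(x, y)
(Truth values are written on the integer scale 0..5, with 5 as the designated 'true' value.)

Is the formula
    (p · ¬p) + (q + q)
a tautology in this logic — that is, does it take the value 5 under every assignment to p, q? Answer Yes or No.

No

Counterexample: take p = 0, q = 0.
¬p = ¬0 = 5
p · ¬p = 0 · 5 = 0
q + q = 0 + 0 = 0
(p · ¬p) + (q + q) = 0 + 0 = 0
This gives 0 ≠ 5.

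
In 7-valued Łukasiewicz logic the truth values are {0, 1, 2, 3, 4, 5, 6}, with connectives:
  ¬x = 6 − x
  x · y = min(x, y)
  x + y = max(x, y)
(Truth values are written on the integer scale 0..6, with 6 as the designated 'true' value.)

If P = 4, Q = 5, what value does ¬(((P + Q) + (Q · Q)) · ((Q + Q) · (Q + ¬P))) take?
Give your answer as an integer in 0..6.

1

P + Q = 4 + 5 = 5
Q · Q = 5 · 5 = 5
(P + Q) + (Q · Q) = 5 + 5 = 5
Q + Q = 5 + 5 = 5
¬P = ¬4 = 2
Q + ¬P = 5 + 2 = 5
(Q + Q) · (Q + ¬P) = 5 · 5 = 5
((P + Q) + (Q · Q)) · ((Q + Q) · (Q + ¬P)) = 5 · 5 = 5
¬(((P + Q) + (Q · Q)) · ((Q + Q) · (Q + ¬P))) = ¬5 = 1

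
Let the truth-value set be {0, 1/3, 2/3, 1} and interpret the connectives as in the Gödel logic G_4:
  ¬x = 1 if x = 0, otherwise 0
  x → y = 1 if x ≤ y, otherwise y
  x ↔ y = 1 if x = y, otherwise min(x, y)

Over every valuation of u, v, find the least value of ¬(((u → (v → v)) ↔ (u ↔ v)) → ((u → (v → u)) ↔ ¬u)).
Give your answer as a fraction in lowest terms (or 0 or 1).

Take u = 0, v = 0:
v → v = 0 → 0 = 1
u → (v → v) = 0 → 1 = 1
u ↔ v = 0 ↔ 0 = 1
(u → (v → v)) ↔ (u ↔ v) = 1 ↔ 1 = 1
v → u = 0 → 0 = 1
u → (v → u) = 0 → 1 = 1
¬u = ¬0 = 1
(u → (v → u)) ↔ ¬u = 1 ↔ 1 = 1
((u → (v → v)) ↔ (u ↔ v)) → ((u → (v → u)) ↔ ¬u) = 1 → 1 = 1
¬(((u → (v → v)) ↔ (u ↔ v)) → ((u → (v → u)) ↔ ¬u)) = ¬1 = 0
No assignment yields a value below 0, so this is the minimum.

0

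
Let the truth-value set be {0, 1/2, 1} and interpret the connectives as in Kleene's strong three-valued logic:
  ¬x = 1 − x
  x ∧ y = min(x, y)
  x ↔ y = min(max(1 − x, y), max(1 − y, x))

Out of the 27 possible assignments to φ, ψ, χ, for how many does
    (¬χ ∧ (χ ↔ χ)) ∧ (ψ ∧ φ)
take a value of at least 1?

value 1: 1 assignment (counts)
value 1/2: 7 assignments
value 0: 19 assignments
So 1 of the 27 assignments meets the threshold.

1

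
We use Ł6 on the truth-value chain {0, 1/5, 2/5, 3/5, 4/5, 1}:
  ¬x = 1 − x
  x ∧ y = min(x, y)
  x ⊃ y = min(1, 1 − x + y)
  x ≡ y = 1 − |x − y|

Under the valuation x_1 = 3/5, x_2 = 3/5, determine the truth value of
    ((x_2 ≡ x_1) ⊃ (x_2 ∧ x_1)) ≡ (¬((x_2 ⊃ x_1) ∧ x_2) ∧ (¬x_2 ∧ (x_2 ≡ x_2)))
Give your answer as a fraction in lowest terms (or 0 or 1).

x_2 ≡ x_1 = 3/5 ≡ 3/5 = 1
x_2 ∧ x_1 = 3/5 ∧ 3/5 = 3/5
(x_2 ≡ x_1) ⊃ (x_2 ∧ x_1) = 1 ⊃ 3/5 = 3/5
x_2 ⊃ x_1 = 3/5 ⊃ 3/5 = 1
(x_2 ⊃ x_1) ∧ x_2 = 1 ∧ 3/5 = 3/5
¬((x_2 ⊃ x_1) ∧ x_2) = ¬3/5 = 2/5
¬x_2 = ¬3/5 = 2/5
x_2 ≡ x_2 = 3/5 ≡ 3/5 = 1
¬x_2 ∧ (x_2 ≡ x_2) = 2/5 ∧ 1 = 2/5
¬((x_2 ⊃ x_1) ∧ x_2) ∧ (¬x_2 ∧ (x_2 ≡ x_2)) = 2/5 ∧ 2/5 = 2/5
((x_2 ≡ x_1) ⊃ (x_2 ∧ x_1)) ≡ (¬((x_2 ⊃ x_1) ∧ x_2) ∧ (¬x_2 ∧ (x_2 ≡ x_2))) = 3/5 ≡ 2/5 = 4/5

4/5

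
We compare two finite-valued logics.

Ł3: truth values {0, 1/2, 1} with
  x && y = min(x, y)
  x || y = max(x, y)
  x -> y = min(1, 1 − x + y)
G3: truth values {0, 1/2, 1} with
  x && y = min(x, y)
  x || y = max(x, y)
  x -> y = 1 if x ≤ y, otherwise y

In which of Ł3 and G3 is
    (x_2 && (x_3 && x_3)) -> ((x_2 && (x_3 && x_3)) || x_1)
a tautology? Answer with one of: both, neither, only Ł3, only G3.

In Ł3: every assignment gives 1 — tautology.
In G3: every assignment gives 1 — tautology.

both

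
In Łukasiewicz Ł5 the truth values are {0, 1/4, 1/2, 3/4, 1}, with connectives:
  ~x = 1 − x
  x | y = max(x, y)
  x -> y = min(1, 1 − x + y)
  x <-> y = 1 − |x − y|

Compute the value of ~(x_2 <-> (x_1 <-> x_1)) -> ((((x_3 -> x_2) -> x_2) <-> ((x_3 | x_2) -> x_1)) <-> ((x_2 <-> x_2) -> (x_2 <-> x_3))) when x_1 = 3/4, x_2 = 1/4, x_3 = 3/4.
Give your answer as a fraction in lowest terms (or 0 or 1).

1

x_1 <-> x_1 = 3/4 <-> 3/4 = 1
x_2 <-> (x_1 <-> x_1) = 1/4 <-> 1 = 1/4
~(x_2 <-> (x_1 <-> x_1)) = ~1/4 = 3/4
x_3 -> x_2 = 3/4 -> 1/4 = 1/2
(x_3 -> x_2) -> x_2 = 1/2 -> 1/4 = 3/4
x_3 | x_2 = 3/4 | 1/4 = 3/4
(x_3 | x_2) -> x_1 = 3/4 -> 3/4 = 1
((x_3 -> x_2) -> x_2) <-> ((x_3 | x_2) -> x_1) = 3/4 <-> 1 = 3/4
x_2 <-> x_2 = 1/4 <-> 1/4 = 1
x_2 <-> x_3 = 1/4 <-> 3/4 = 1/2
(x_2 <-> x_2) -> (x_2 <-> x_3) = 1 -> 1/2 = 1/2
(((x_3 -> x_2) -> x_2) <-> ((x_3 | x_2) -> x_1)) <-> ((x_2 <-> x_2) -> (x_2 <-> x_3)) = 3/4 <-> 1/2 = 3/4
~(x_2 <-> (x_1 <-> x_1)) -> ((((x_3 -> x_2) -> x_2) <-> ((x_3 | x_2) -> x_1)) <-> ((x_2 <-> x_2) -> (x_2 <-> x_3))) = 3/4 -> 3/4 = 1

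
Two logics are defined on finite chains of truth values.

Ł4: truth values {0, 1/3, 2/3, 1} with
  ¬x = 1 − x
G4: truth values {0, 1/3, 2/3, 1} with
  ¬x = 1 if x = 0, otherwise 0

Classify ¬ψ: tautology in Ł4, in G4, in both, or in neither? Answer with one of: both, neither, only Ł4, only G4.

neither

In Ł4: at ψ = 1/3 the value is 2/3 — not a tautology.
In G4: at ψ = 1/3 the value is 0 — not a tautology.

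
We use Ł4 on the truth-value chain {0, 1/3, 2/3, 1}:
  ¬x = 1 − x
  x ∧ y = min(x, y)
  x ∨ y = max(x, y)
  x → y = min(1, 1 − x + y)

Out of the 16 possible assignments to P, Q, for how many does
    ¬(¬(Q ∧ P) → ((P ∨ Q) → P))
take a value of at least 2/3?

2

P = 0, Q = 0 ↦ 0  <
P = 0, Q = 1/3 ↦ 1/3  <
P = 0, Q = 2/3 ↦ 2/3  ≥
P = 0, Q = 1 ↦ 1  ≥
P = 1/3, Q = 0 ↦ 0  <
P = 1/3, Q = 1/3 ↦ 0  <
P = 1/3, Q = 2/3 ↦ 0  <
P = 1/3, Q = 1 ↦ 1/3  <
P = 2/3, Q = 0 ↦ 0  <
P = 2/3, Q = 1/3 ↦ 0  <
P = 2/3, Q = 2/3 ↦ 0  <
P = 2/3, Q = 1 ↦ 0  <
P = 1, Q = 0 ↦ 0  <
P = 1, Q = 1/3 ↦ 0  <
P = 1, Q = 2/3 ↦ 0  <
P = 1, Q = 1 ↦ 0  <
So 2 of the 16 assignments meet the threshold.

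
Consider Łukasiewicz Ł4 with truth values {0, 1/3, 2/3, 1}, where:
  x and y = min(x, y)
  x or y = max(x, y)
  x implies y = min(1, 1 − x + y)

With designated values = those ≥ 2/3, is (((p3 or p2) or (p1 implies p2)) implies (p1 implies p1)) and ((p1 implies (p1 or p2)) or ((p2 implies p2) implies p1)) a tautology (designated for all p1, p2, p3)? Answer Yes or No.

Yes

At p1 = 1/3, p2 = 1, p3 = 1/3, for instance:
p3 or p2 = 1/3 or 1 = 1
p1 implies p2 = 1/3 implies 1 = 1
(p3 or p2) or (p1 implies p2) = 1 or 1 = 1
p1 implies p1 = 1/3 implies 1/3 = 1
((p3 or p2) or (p1 implies p2)) implies (p1 implies p1) = 1 implies 1 = 1
p1 or p2 = 1/3 or 1 = 1
p1 implies (p1 or p2) = 1/3 implies 1 = 1
p2 implies p2 = 1 implies 1 = 1
(p2 implies p2) implies p1 = 1 implies 1/3 = 1/3
(p1 implies (p1 or p2)) or ((p2 implies p2) implies p1) = 1 or 1/3 = 1
(((p3 or p2) or (p1 implies p2)) implies (p1 implies p1)) and ((p1 implies (p1 or p2)) or ((p2 implies p2) implies p1)) = 1 and 1 = 1
and checking the remaining 63 assignments likewise gives ≥ 2/3 in every case.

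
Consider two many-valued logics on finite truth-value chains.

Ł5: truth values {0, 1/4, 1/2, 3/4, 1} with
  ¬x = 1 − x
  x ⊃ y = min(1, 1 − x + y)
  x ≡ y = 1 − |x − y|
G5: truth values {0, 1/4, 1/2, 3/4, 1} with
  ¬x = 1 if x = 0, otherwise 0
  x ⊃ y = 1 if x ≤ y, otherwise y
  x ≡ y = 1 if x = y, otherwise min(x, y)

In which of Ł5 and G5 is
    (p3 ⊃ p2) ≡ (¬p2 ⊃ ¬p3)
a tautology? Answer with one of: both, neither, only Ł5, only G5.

In Ł5: every assignment gives 1 — tautology.
In G5: at p2 = 1/4, p3 = 1/2 the value is 1/4 — not a tautology.

only Ł5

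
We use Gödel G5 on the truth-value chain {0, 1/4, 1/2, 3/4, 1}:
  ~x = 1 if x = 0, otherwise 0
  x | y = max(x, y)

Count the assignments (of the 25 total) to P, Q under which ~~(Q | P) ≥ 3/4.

value 1: 24 assignments (counts)
value 0: 1 assignment
So 24 of the 25 assignments meet the threshold.

24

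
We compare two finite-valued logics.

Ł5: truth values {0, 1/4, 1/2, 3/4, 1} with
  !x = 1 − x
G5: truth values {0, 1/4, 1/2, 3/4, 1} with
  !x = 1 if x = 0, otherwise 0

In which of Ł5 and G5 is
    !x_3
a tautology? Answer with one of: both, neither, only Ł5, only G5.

neither

In Ł5: at x_3 = 1/4 the value is 3/4 — not a tautology.
In G5: at x_3 = 1/4 the value is 0 — not a tautology.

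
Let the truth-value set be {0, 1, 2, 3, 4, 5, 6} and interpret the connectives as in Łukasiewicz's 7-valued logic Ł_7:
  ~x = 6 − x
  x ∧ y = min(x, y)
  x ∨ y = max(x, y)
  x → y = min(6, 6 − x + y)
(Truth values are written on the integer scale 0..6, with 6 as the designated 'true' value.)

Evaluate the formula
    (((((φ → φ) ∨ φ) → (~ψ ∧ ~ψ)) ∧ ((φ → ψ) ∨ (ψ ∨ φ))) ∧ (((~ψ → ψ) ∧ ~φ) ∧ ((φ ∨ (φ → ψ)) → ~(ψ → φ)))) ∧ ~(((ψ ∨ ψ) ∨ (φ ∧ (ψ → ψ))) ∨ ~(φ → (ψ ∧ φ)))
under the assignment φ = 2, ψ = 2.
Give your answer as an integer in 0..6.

0

φ → φ = 2 → 2 = 6
(φ → φ) ∨ φ = 6 ∨ 2 = 6
~ψ = ~2 = 4
~ψ = ~2 = 4
~ψ ∧ ~ψ = 4 ∧ 4 = 4
((φ → φ) ∨ φ) → (~ψ ∧ ~ψ) = 6 → 4 = 4
φ → ψ = 2 → 2 = 6
ψ ∨ φ = 2 ∨ 2 = 2
(φ → ψ) ∨ (ψ ∨ φ) = 6 ∨ 2 = 6
(((φ → φ) ∨ φ) → (~ψ ∧ ~ψ)) ∧ ((φ → ψ) ∨ (ψ ∨ φ)) = 4 ∧ 6 = 4
~ψ = ~2 = 4
~ψ → ψ = 4 → 2 = 4
~φ = ~2 = 4
(~ψ → ψ) ∧ ~φ = 4 ∧ 4 = 4
φ → ψ = 2 → 2 = 6
φ ∨ (φ → ψ) = 2 ∨ 6 = 6
ψ → φ = 2 → 2 = 6
~(ψ → φ) = ~6 = 0
(φ ∨ (φ → ψ)) → ~(ψ → φ) = 6 → 0 = 0
((~ψ → ψ) ∧ ~φ) ∧ ((φ ∨ (φ → ψ)) → ~(ψ → φ)) = 4 ∧ 0 = 0
((((φ → φ) ∨ φ) → (~ψ ∧ ~ψ)) ∧ ((φ → ψ) ∨ (ψ ∨ φ))) ∧ (((~ψ → ψ) ∧ ~φ) ∧ ((φ ∨ (φ → ψ)) → ~(ψ → φ))) = 4 ∧ 0 = 0
ψ ∨ ψ = 2 ∨ 2 = 2
ψ → ψ = 2 → 2 = 6
φ ∧ (ψ → ψ) = 2 ∧ 6 = 2
(ψ ∨ ψ) ∨ (φ ∧ (ψ → ψ)) = 2 ∨ 2 = 2
ψ ∧ φ = 2 ∧ 2 = 2
φ → (ψ ∧ φ) = 2 → 2 = 6
~(φ → (ψ ∧ φ)) = ~6 = 0
((ψ ∨ ψ) ∨ (φ ∧ (ψ → ψ))) ∨ ~(φ → (ψ ∧ φ)) = 2 ∨ 0 = 2
~(((ψ ∨ ψ) ∨ (φ ∧ (ψ → ψ))) ∨ ~(φ → (ψ ∧ φ))) = ~2 = 4
(((((φ → φ) ∨ φ) → (~ψ ∧ ~ψ)) ∧ ((φ → ψ) ∨ (ψ ∨ φ))) ∧ (((~ψ → ψ) ∧ ~φ) ∧ ((φ ∨ (φ → ψ)) → ~(ψ → φ)))) ∧ ~(((ψ ∨ ψ) ∨ (φ ∧ (ψ → ψ))) ∨ ~(φ → (ψ ∧ φ))) = 0 ∧ 4 = 0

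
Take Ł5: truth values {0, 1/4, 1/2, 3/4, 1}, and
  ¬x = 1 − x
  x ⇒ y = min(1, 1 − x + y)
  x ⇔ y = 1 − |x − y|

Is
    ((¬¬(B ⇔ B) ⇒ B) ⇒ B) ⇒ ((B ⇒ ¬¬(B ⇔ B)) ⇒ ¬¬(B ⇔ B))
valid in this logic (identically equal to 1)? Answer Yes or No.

Yes

B = 0 ↦ 1
B = 1/4 ↦ 1
B = 1/2 ↦ 1
B = 3/4 ↦ 1
B = 1 ↦ 1
Every assignment gives a value ≥ 1.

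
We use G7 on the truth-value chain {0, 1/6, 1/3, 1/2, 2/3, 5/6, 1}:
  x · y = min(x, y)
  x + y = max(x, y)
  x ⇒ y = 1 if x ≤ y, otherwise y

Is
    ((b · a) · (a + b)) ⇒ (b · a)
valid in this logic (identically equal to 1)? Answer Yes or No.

At a = 1/2, b = 5/6, for instance:
b · a = 5/6 · 1/2 = 1/2
a + b = 1/2 + 5/6 = 5/6
(b · a) · (a + b) = 1/2 · 5/6 = 1/2
((b · a) · (a + b)) ⇒ (b · a) = 1/2 ⇒ 1/2 = 1
and checking the remaining 48 assignments likewise gives ≥ 1 in every case.

Yes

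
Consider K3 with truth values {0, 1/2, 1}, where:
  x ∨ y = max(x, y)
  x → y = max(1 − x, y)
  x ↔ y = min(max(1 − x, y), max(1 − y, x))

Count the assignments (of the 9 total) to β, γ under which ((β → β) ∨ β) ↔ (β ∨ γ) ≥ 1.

4

β = 0, γ = 0 ↦ 0  <
β = 0, γ = 1/2 ↦ 1/2  <
β = 0, γ = 1 ↦ 1  ≥
β = 1/2, γ = 0 ↦ 1/2  <
β = 1/2, γ = 1/2 ↦ 1/2  <
β = 1/2, γ = 1 ↦ 1/2  <
β = 1, γ = 0 ↦ 1  ≥
β = 1, γ = 1/2 ↦ 1  ≥
β = 1, γ = 1 ↦ 1  ≥
So 4 of the 9 assignments meet the threshold.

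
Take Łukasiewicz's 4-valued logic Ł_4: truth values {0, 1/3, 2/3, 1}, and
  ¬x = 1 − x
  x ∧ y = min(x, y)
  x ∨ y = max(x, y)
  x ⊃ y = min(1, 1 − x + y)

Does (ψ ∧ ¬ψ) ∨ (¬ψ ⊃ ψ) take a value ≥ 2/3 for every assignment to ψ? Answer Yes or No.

Counterexample: take ψ = 0.
¬ψ = ¬0 = 1
ψ ∧ ¬ψ = 0 ∧ 1 = 0
¬ψ = ¬0 = 1
¬ψ ⊃ ψ = 1 ⊃ 0 = 0
(ψ ∧ ¬ψ) ∨ (¬ψ ⊃ ψ) = 0 ∨ 0 = 0
This gives 0, which is below 2/3.

No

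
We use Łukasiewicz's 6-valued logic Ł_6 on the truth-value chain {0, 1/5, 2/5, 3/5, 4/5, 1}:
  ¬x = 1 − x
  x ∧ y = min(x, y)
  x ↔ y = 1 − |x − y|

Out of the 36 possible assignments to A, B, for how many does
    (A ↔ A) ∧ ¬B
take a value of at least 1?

6

value 1: 6 assignments (counts)
value 4/5: 6 assignments
value 3/5: 6 assignments
value 2/5: 6 assignments
value 1/5: 6 assignments
value 0: 6 assignments
So 6 of the 36 assignments meet the threshold.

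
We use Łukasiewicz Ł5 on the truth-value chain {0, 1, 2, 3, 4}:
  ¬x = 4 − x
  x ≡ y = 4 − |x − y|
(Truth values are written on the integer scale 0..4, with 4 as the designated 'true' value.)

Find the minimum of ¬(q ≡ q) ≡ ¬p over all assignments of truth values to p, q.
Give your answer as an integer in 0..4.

Take p = 0, q = 0:
q ≡ q = 0 ≡ 0 = 4
¬(q ≡ q) = ¬4 = 0
¬p = ¬0 = 4
¬(q ≡ q) ≡ ¬p = 0 ≡ 4 = 0
No assignment yields a value below 0, so this is the minimum.

0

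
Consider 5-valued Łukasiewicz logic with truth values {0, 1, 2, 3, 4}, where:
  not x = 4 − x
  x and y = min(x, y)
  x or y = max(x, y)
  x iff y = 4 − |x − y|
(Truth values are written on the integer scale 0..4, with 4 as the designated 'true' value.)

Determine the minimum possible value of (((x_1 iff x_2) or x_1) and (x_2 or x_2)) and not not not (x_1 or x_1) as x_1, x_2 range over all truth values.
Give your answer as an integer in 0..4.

0

Take x_1 = 0, x_2 = 0:
x_1 iff x_2 = 0 iff 0 = 4
(x_1 iff x_2) or x_1 = 4 or 0 = 4
x_2 or x_2 = 0 or 0 = 0
((x_1 iff x_2) or x_1) and (x_2 or x_2) = 4 and 0 = 0
x_1 or x_1 = 0 or 0 = 0
not (x_1 or x_1) = not 0 = 4
not not (x_1 or x_1) = not 4 = 0
not not not (x_1 or x_1) = not 0 = 4
(((x_1 iff x_2) or x_1) and (x_2 or x_2)) and not not not (x_1 or x_1) = 0 and 4 = 0
No assignment yields a value below 0, so this is the minimum.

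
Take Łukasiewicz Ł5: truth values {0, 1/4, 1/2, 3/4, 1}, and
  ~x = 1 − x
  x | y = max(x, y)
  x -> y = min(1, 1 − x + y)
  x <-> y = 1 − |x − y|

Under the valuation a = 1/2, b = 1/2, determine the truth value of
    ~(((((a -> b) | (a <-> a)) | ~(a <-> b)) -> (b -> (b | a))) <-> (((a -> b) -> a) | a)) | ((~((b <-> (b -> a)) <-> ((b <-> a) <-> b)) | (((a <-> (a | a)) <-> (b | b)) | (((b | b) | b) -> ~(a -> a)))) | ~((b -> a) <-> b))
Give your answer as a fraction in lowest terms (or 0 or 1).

1/2

a -> b = 1/2 -> 1/2 = 1
a <-> a = 1/2 <-> 1/2 = 1
(a -> b) | (a <-> a) = 1 | 1 = 1
a <-> b = 1/2 <-> 1/2 = 1
~(a <-> b) = ~1 = 0
((a -> b) | (a <-> a)) | ~(a <-> b) = 1 | 0 = 1
b | a = 1/2 | 1/2 = 1/2
b -> (b | a) = 1/2 -> 1/2 = 1
(((a -> b) | (a <-> a)) | ~(a <-> b)) -> (b -> (b | a)) = 1 -> 1 = 1
a -> b = 1/2 -> 1/2 = 1
(a -> b) -> a = 1 -> 1/2 = 1/2
((a -> b) -> a) | a = 1/2 | 1/2 = 1/2
((((a -> b) | (a <-> a)) | ~(a <-> b)) -> (b -> (b | a))) <-> (((a -> b) -> a) | a) = 1 <-> 1/2 = 1/2
~(((((a -> b) | (a <-> a)) | ~(a <-> b)) -> (b -> (b | a))) <-> (((a -> b) -> a) | a)) = ~1/2 = 1/2
b -> a = 1/2 -> 1/2 = 1
b <-> (b -> a) = 1/2 <-> 1 = 1/2
b <-> a = 1/2 <-> 1/2 = 1
(b <-> a) <-> b = 1 <-> 1/2 = 1/2
(b <-> (b -> a)) <-> ((b <-> a) <-> b) = 1/2 <-> 1/2 = 1
~((b <-> (b -> a)) <-> ((b <-> a) <-> b)) = ~1 = 0
a | a = 1/2 | 1/2 = 1/2
a <-> (a | a) = 1/2 <-> 1/2 = 1
b | b = 1/2 | 1/2 = 1/2
(a <-> (a | a)) <-> (b | b) = 1 <-> 1/2 = 1/2
b | b = 1/2 | 1/2 = 1/2
(b | b) | b = 1/2 | 1/2 = 1/2
a -> a = 1/2 -> 1/2 = 1
~(a -> a) = ~1 = 0
((b | b) | b) -> ~(a -> a) = 1/2 -> 0 = 1/2
((a <-> (a | a)) <-> (b | b)) | (((b | b) | b) -> ~(a -> a)) = 1/2 | 1/2 = 1/2
~((b <-> (b -> a)) <-> ((b <-> a) <-> b)) | (((a <-> (a | a)) <-> (b | b)) | (((b | b) | b) -> ~(a -> a))) = 0 | 1/2 = 1/2
b -> a = 1/2 -> 1/2 = 1
(b -> a) <-> b = 1 <-> 1/2 = 1/2
~((b -> a) <-> b) = ~1/2 = 1/2
(~((b <-> (b -> a)) <-> ((b <-> a) <-> b)) | (((a <-> (a | a)) <-> (b | b)) | (((b | b) | b) -> ~(a -> a)))) | ~((b -> a) <-> b) = 1/2 | 1/2 = 1/2
~(((((a -> b) | (a <-> a)) | ~(a <-> b)) -> (b -> (b | a))) <-> (((a -> b) -> a) | a)) | ((~((b <-> (b -> a)) <-> ((b <-> a) <-> b)) | (((a <-> (a | a)) <-> (b | b)) | (((b | b) | b) -> ~(a -> a)))) | ~((b -> a) <-> b)) = 1/2 | 1/2 = 1/2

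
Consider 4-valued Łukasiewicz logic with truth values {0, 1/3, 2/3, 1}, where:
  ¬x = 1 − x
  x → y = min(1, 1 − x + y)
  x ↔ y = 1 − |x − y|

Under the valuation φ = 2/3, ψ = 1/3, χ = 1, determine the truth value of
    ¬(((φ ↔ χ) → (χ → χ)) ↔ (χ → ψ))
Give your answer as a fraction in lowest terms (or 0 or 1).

2/3

φ ↔ χ = 2/3 ↔ 1 = 2/3
χ → χ = 1 → 1 = 1
(φ ↔ χ) → (χ → χ) = 2/3 → 1 = 1
χ → ψ = 1 → 1/3 = 1/3
((φ ↔ χ) → (χ → χ)) ↔ (χ → ψ) = 1 ↔ 1/3 = 1/3
¬(((φ ↔ χ) → (χ → χ)) ↔ (χ → ψ)) = ¬1/3 = 2/3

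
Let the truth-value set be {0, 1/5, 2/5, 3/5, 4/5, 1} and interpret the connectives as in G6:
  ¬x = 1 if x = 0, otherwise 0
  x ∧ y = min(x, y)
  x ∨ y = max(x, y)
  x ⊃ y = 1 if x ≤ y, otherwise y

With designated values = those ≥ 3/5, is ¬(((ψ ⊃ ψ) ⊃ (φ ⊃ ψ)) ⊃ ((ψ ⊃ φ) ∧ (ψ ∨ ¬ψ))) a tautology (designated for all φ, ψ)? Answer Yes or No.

Counterexample: take φ = 0, ψ = 0.
ψ ⊃ ψ = 0 ⊃ 0 = 1
φ ⊃ ψ = 0 ⊃ 0 = 1
(ψ ⊃ ψ) ⊃ (φ ⊃ ψ) = 1 ⊃ 1 = 1
ψ ⊃ φ = 0 ⊃ 0 = 1
¬ψ = ¬0 = 1
ψ ∨ ¬ψ = 0 ∨ 1 = 1
(ψ ⊃ φ) ∧ (ψ ∨ ¬ψ) = 1 ∧ 1 = 1
((ψ ⊃ ψ) ⊃ (φ ⊃ ψ)) ⊃ ((ψ ⊃ φ) ∧ (ψ ∨ ¬ψ)) = 1 ⊃ 1 = 1
¬(((ψ ⊃ ψ) ⊃ (φ ⊃ ψ)) ⊃ ((ψ ⊃ φ) ∧ (ψ ∨ ¬ψ))) = ¬1 = 0
This gives 0, which is below 3/5.

No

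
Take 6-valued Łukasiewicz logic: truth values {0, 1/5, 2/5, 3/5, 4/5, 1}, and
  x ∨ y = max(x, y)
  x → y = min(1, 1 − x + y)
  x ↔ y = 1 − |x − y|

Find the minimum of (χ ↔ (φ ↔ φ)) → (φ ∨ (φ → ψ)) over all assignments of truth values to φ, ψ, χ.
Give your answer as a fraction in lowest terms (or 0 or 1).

Take φ = 2/5, ψ = 0, χ = 1:
φ ↔ φ = 2/5 ↔ 2/5 = 1
χ ↔ (φ ↔ φ) = 1 ↔ 1 = 1
φ → ψ = 2/5 → 0 = 3/5
φ ∨ (φ → ψ) = 2/5 ∨ 3/5 = 3/5
(χ ↔ (φ ↔ φ)) → (φ ∨ (φ → ψ)) = 1 → 3/5 = 3/5
No assignment yields a value below 3/5, so this is the minimum.

3/5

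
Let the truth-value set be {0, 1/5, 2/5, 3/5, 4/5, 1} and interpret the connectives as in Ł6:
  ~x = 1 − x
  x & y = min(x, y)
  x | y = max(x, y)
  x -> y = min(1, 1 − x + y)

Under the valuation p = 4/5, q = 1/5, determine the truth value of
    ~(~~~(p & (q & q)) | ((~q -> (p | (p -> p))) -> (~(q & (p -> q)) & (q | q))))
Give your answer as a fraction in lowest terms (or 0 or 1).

q & q = 1/5 & 1/5 = 1/5
p & (q & q) = 4/5 & 1/5 = 1/5
~(p & (q & q)) = ~1/5 = 4/5
~~(p & (q & q)) = ~4/5 = 1/5
~~~(p & (q & q)) = ~1/5 = 4/5
~q = ~1/5 = 4/5
p -> p = 4/5 -> 4/5 = 1
p | (p -> p) = 4/5 | 1 = 1
~q -> (p | (p -> p)) = 4/5 -> 1 = 1
p -> q = 4/5 -> 1/5 = 2/5
q & (p -> q) = 1/5 & 2/5 = 1/5
~(q & (p -> q)) = ~1/5 = 4/5
q | q = 1/5 | 1/5 = 1/5
~(q & (p -> q)) & (q | q) = 4/5 & 1/5 = 1/5
(~q -> (p | (p -> p))) -> (~(q & (p -> q)) & (q | q)) = 1 -> 1/5 = 1/5
~~~(p & (q & q)) | ((~q -> (p | (p -> p))) -> (~(q & (p -> q)) & (q | q))) = 4/5 | 1/5 = 4/5
~(~~~(p & (q & q)) | ((~q -> (p | (p -> p))) -> (~(q & (p -> q)) & (q | q)))) = ~4/5 = 1/5

1/5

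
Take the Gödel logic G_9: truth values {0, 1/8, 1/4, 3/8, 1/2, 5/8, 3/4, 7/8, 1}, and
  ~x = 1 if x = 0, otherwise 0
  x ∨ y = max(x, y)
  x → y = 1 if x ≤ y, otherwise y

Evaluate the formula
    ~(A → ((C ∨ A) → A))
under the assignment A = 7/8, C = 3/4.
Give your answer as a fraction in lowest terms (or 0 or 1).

0

C ∨ A = 3/4 ∨ 7/8 = 7/8
(C ∨ A) → A = 7/8 → 7/8 = 1
A → ((C ∨ A) → A) = 7/8 → 1 = 1
~(A → ((C ∨ A) → A)) = ~1 = 0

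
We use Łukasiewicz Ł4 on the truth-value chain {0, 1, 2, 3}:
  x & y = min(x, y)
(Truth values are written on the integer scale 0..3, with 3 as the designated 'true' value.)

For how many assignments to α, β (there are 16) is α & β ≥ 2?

4

α = 0, β = 0 ↦ 0  <
α = 0, β = 1 ↦ 0  <
α = 0, β = 2 ↦ 0  <
α = 0, β = 3 ↦ 0  <
α = 1, β = 0 ↦ 0  <
α = 1, β = 1 ↦ 1  <
α = 1, β = 2 ↦ 1  <
α = 1, β = 3 ↦ 1  <
α = 2, β = 0 ↦ 0  <
α = 2, β = 1 ↦ 1  <
α = 2, β = 2 ↦ 2  ≥
α = 2, β = 3 ↦ 2  ≥
α = 3, β = 0 ↦ 0  <
α = 3, β = 1 ↦ 1  <
α = 3, β = 2 ↦ 2  ≥
α = 3, β = 3 ↦ 3  ≥
So 4 of the 16 assignments meet the threshold.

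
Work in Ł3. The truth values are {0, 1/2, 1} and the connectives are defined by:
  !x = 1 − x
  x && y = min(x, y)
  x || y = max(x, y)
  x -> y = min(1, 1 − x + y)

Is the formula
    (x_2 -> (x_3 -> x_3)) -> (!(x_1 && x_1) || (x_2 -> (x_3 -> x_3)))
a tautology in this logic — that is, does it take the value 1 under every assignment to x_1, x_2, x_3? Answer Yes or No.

At x_1 = 1/2, x_2 = 0, x_3 = 1/2, for instance:
x_3 -> x_3 = 1/2 -> 1/2 = 1
x_2 -> (x_3 -> x_3) = 0 -> 1 = 1
x_1 && x_1 = 1/2 && 1/2 = 1/2
!(x_1 && x_1) = !1/2 = 1/2
!(x_1 && x_1) || (x_2 -> (x_3 -> x_3)) = 1/2 || 1 = 1
(x_2 -> (x_3 -> x_3)) -> (!(x_1 && x_1) || (x_2 -> (x_3 -> x_3))) = 1 -> 1 = 1
and checking the remaining 26 assignments likewise gives ≥ 1 in every case.

Yes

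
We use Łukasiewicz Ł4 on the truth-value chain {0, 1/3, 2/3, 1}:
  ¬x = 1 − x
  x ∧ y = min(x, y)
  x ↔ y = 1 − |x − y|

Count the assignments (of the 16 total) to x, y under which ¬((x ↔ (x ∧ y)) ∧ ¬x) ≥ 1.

4

x = 0, y = 0 ↦ 0  <
x = 0, y = 1/3 ↦ 0  <
x = 0, y = 2/3 ↦ 0  <
x = 0, y = 1 ↦ 0  <
x = 1/3, y = 0 ↦ 1/3  <
x = 1/3, y = 1/3 ↦ 1/3  <
x = 1/3, y = 2/3 ↦ 1/3  <
x = 1/3, y = 1 ↦ 1/3  <
x = 2/3, y = 0 ↦ 2/3  <
x = 2/3, y = 1/3 ↦ 2/3  <
x = 2/3, y = 2/3 ↦ 2/3  <
x = 2/3, y = 1 ↦ 2/3  <
x = 1, y = 0 ↦ 1  ≥
x = 1, y = 1/3 ↦ 1  ≥
x = 1, y = 2/3 ↦ 1  ≥
x = 1, y = 1 ↦ 1  ≥
So 4 of the 16 assignments meet the threshold.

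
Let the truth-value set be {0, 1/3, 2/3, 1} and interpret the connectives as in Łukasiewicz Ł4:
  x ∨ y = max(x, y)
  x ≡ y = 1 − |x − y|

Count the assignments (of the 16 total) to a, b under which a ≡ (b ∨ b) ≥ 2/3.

10

a = 0, b = 0 ↦ 1  ≥
a = 0, b = 1/3 ↦ 2/3  ≥
a = 0, b = 2/3 ↦ 1/3  <
a = 0, b = 1 ↦ 0  <
a = 1/3, b = 0 ↦ 2/3  ≥
a = 1/3, b = 1/3 ↦ 1  ≥
a = 1/3, b = 2/3 ↦ 2/3  ≥
a = 1/3, b = 1 ↦ 1/3  <
a = 2/3, b = 0 ↦ 1/3  <
a = 2/3, b = 1/3 ↦ 2/3  ≥
a = 2/3, b = 2/3 ↦ 1  ≥
a = 2/3, b = 1 ↦ 2/3  ≥
a = 1, b = 0 ↦ 0  <
a = 1, b = 1/3 ↦ 1/3  <
a = 1, b = 2/3 ↦ 2/3  ≥
a = 1, b = 1 ↦ 1  ≥
So 10 of the 16 assignments meet the threshold.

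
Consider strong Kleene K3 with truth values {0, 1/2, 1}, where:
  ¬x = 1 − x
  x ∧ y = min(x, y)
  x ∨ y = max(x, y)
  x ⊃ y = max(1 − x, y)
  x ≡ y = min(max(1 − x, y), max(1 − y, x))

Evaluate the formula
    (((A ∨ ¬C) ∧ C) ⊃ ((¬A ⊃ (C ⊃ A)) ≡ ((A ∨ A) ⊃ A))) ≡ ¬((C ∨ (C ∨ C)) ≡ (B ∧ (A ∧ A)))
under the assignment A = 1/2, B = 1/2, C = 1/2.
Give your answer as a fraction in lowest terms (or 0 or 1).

¬C = ¬1/2 = 1/2
A ∨ ¬C = 1/2 ∨ 1/2 = 1/2
(A ∨ ¬C) ∧ C = 1/2 ∧ 1/2 = 1/2
¬A = ¬1/2 = 1/2
C ⊃ A = 1/2 ⊃ 1/2 = 1/2
¬A ⊃ (C ⊃ A) = 1/2 ⊃ 1/2 = 1/2
A ∨ A = 1/2 ∨ 1/2 = 1/2
(A ∨ A) ⊃ A = 1/2 ⊃ 1/2 = 1/2
(¬A ⊃ (C ⊃ A)) ≡ ((A ∨ A) ⊃ A) = 1/2 ≡ 1/2 = 1/2
((A ∨ ¬C) ∧ C) ⊃ ((¬A ⊃ (C ⊃ A)) ≡ ((A ∨ A) ⊃ A)) = 1/2 ⊃ 1/2 = 1/2
C ∨ C = 1/2 ∨ 1/2 = 1/2
C ∨ (C ∨ C) = 1/2 ∨ 1/2 = 1/2
A ∧ A = 1/2 ∧ 1/2 = 1/2
B ∧ (A ∧ A) = 1/2 ∧ 1/2 = 1/2
(C ∨ (C ∨ C)) ≡ (B ∧ (A ∧ A)) = 1/2 ≡ 1/2 = 1/2
¬((C ∨ (C ∨ C)) ≡ (B ∧ (A ∧ A))) = ¬1/2 = 1/2
(((A ∨ ¬C) ∧ C) ⊃ ((¬A ⊃ (C ⊃ A)) ≡ ((A ∨ A) ⊃ A))) ≡ ¬((C ∨ (C ∨ C)) ≡ (B ∧ (A ∧ A))) = 1/2 ≡ 1/2 = 1/2

1/2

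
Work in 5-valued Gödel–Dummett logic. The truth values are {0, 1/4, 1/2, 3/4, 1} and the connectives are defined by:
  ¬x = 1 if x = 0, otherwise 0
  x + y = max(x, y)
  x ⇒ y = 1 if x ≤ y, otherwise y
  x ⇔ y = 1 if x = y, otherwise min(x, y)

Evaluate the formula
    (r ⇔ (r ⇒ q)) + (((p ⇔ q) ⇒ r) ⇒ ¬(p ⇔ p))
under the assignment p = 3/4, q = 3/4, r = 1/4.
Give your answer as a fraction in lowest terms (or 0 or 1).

1/4

r ⇒ q = 1/4 ⇒ 3/4 = 1
r ⇔ (r ⇒ q) = 1/4 ⇔ 1 = 1/4
p ⇔ q = 3/4 ⇔ 3/4 = 1
(p ⇔ q) ⇒ r = 1 ⇒ 1/4 = 1/4
p ⇔ p = 3/4 ⇔ 3/4 = 1
¬(p ⇔ p) = ¬1 = 0
((p ⇔ q) ⇒ r) ⇒ ¬(p ⇔ p) = 1/4 ⇒ 0 = 0
(r ⇔ (r ⇒ q)) + (((p ⇔ q) ⇒ r) ⇒ ¬(p ⇔ p)) = 1/4 + 0 = 1/4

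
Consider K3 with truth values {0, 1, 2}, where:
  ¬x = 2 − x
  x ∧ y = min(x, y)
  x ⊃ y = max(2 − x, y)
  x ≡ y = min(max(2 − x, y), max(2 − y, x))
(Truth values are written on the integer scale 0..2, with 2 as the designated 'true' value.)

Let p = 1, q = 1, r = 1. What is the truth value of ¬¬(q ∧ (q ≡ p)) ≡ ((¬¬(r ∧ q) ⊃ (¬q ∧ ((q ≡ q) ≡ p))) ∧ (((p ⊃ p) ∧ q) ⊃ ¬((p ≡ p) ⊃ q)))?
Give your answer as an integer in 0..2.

q ≡ p = 1 ≡ 1 = 1
q ∧ (q ≡ p) = 1 ∧ 1 = 1
¬(q ∧ (q ≡ p)) = ¬1 = 1
¬¬(q ∧ (q ≡ p)) = ¬1 = 1
r ∧ q = 1 ∧ 1 = 1
¬(r ∧ q) = ¬1 = 1
¬¬(r ∧ q) = ¬1 = 1
¬q = ¬1 = 1
q ≡ q = 1 ≡ 1 = 1
(q ≡ q) ≡ p = 1 ≡ 1 = 1
¬q ∧ ((q ≡ q) ≡ p) = 1 ∧ 1 = 1
¬¬(r ∧ q) ⊃ (¬q ∧ ((q ≡ q) ≡ p)) = 1 ⊃ 1 = 1
p ⊃ p = 1 ⊃ 1 = 1
(p ⊃ p) ∧ q = 1 ∧ 1 = 1
p ≡ p = 1 ≡ 1 = 1
(p ≡ p) ⊃ q = 1 ⊃ 1 = 1
¬((p ≡ p) ⊃ q) = ¬1 = 1
((p ⊃ p) ∧ q) ⊃ ¬((p ≡ p) ⊃ q) = 1 ⊃ 1 = 1
(¬¬(r ∧ q) ⊃ (¬q ∧ ((q ≡ q) ≡ p))) ∧ (((p ⊃ p) ∧ q) ⊃ ¬((p ≡ p) ⊃ q)) = 1 ∧ 1 = 1
¬¬(q ∧ (q ≡ p)) ≡ ((¬¬(r ∧ q) ⊃ (¬q ∧ ((q ≡ q) ≡ p))) ∧ (((p ⊃ p) ∧ q) ⊃ ¬((p ≡ p) ⊃ q))) = 1 ≡ 1 = 1

1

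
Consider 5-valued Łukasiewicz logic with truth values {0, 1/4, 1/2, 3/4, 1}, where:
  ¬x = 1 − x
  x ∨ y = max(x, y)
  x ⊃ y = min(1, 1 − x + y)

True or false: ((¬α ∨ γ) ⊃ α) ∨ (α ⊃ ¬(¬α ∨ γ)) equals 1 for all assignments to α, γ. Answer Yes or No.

No

Counterexample: take α = 1/4, γ = 1.
¬α = ¬1/4 = 3/4
¬α ∨ γ = 3/4 ∨ 1 = 1
(¬α ∨ γ) ⊃ α = 1 ⊃ 1/4 = 1/4
¬α = ¬1/4 = 3/4
¬α ∨ γ = 3/4 ∨ 1 = 1
¬(¬α ∨ γ) = ¬1 = 0
α ⊃ ¬(¬α ∨ γ) = 1/4 ⊃ 0 = 3/4
((¬α ∨ γ) ⊃ α) ∨ (α ⊃ ¬(¬α ∨ γ)) = 1/4 ∨ 3/4 = 3/4
This gives 3/4 ≠ 1.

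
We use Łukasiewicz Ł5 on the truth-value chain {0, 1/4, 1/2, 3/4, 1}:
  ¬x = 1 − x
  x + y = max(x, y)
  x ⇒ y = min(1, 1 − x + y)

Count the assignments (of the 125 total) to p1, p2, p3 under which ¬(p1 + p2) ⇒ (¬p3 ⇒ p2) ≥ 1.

value 1: 110 assignments (counts)
value 3/4: 7 assignments
value 1/2: 5 assignments
value 1/4: 2 assignments
value 0: 1 assignment
So 110 of the 125 assignments meet the threshold.

110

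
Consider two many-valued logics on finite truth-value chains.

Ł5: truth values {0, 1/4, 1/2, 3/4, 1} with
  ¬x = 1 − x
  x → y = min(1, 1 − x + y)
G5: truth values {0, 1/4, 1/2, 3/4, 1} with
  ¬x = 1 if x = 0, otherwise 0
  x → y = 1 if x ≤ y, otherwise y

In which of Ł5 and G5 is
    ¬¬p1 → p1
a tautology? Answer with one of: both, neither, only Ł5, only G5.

In Ł5: every assignment gives 1 — tautology.
In G5: at p1 = 1/4 the value is 1/4 — not a tautology.

only Ł5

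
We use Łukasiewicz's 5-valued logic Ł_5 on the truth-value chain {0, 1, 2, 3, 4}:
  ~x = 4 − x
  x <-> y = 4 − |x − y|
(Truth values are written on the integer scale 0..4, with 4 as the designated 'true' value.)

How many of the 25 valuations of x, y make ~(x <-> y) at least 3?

value 4: 2 assignments (counts)
value 3: 4 assignments (counts)
value 2: 6 assignments
value 1: 8 assignments
value 0: 5 assignments
So 6 of the 25 assignments meet the threshold.

6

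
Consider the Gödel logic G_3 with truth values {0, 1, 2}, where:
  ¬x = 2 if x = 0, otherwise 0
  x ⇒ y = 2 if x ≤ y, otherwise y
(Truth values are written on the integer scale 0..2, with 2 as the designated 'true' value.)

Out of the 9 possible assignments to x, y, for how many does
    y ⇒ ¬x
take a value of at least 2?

5

x = 0, y = 0 ↦ 2  ≥
x = 0, y = 1 ↦ 2  ≥
x = 0, y = 2 ↦ 2  ≥
x = 1, y = 0 ↦ 2  ≥
x = 1, y = 1 ↦ 0  <
x = 1, y = 2 ↦ 0  <
x = 2, y = 0 ↦ 2  ≥
x = 2, y = 1 ↦ 0  <
x = 2, y = 2 ↦ 0  <
So 5 of the 9 assignments meet the threshold.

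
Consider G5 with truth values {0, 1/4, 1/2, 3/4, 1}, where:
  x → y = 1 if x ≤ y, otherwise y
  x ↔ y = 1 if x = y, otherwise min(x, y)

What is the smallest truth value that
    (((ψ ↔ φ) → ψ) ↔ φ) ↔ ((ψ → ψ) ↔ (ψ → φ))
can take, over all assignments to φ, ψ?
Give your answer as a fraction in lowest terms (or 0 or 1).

Take φ = 1/4, ψ = 0:
ψ ↔ φ = 0 ↔ 1/4 = 0
(ψ ↔ φ) → ψ = 0 → 0 = 1
((ψ ↔ φ) → ψ) ↔ φ = 1 ↔ 1/4 = 1/4
ψ → ψ = 0 → 0 = 1
ψ → φ = 0 → 1/4 = 1
(ψ → ψ) ↔ (ψ → φ) = 1 ↔ 1 = 1
(((ψ ↔ φ) → ψ) ↔ φ) ↔ ((ψ → ψ) ↔ (ψ → φ)) = 1/4 ↔ 1 = 1/4
No assignment yields a value below 1/4, so this is the minimum.

1/4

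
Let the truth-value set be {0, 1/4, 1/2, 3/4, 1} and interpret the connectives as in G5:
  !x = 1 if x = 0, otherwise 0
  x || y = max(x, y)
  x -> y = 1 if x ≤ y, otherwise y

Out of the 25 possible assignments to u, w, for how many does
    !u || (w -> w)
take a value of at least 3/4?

value 1: 25 assignments (counts)
So 25 of the 25 assignments meet the threshold.

25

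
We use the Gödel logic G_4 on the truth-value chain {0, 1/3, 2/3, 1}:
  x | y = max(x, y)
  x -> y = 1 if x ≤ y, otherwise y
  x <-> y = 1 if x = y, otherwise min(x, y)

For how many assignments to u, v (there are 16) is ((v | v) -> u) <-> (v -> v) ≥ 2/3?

u = 0, v = 0 ↦ 1  ≥
u = 0, v = 1/3 ↦ 0  <
u = 0, v = 2/3 ↦ 0  <
u = 0, v = 1 ↦ 0  <
u = 1/3, v = 0 ↦ 1  ≥
u = 1/3, v = 1/3 ↦ 1  ≥
u = 1/3, v = 2/3 ↦ 1/3  <
u = 1/3, v = 1 ↦ 1/3  <
u = 2/3, v = 0 ↦ 1  ≥
u = 2/3, v = 1/3 ↦ 1  ≥
u = 2/3, v = 2/3 ↦ 1  ≥
u = 2/3, v = 1 ↦ 2/3  ≥
u = 1, v = 0 ↦ 1  ≥
u = 1, v = 1/3 ↦ 1  ≥
u = 1, v = 2/3 ↦ 1  ≥
u = 1, v = 1 ↦ 1  ≥
So 11 of the 16 assignments meet the threshold.

11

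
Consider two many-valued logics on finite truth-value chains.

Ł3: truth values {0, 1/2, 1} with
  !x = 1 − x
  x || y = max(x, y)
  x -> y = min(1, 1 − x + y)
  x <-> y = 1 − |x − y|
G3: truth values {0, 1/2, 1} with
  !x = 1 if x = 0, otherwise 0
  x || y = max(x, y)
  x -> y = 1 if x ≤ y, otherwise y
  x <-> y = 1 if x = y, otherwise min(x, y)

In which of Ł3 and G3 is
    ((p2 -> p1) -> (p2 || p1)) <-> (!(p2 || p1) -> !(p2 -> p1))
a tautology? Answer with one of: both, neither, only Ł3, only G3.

In Ł3: every assignment gives 1 — tautology.
In G3: at p1 = 1/2, p2 = 0 the value is 1/2 — not a tautology.

only Ł3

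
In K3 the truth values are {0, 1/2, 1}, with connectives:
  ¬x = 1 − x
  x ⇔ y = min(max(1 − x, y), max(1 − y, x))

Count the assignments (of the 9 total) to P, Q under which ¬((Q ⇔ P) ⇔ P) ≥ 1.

2

P = 0, Q = 0 ↦ 1  ≥
P = 0, Q = 1/2 ↦ 1/2  <
P = 0, Q = 1 ↦ 0  <
P = 1/2, Q = 0 ↦ 1/2  <
P = 1/2, Q = 1/2 ↦ 1/2  <
P = 1/2, Q = 1 ↦ 1/2  <
P = 1, Q = 0 ↦ 1  ≥
P = 1, Q = 1/2 ↦ 1/2  <
P = 1, Q = 1 ↦ 0  <
So 2 of the 9 assignments meet the threshold.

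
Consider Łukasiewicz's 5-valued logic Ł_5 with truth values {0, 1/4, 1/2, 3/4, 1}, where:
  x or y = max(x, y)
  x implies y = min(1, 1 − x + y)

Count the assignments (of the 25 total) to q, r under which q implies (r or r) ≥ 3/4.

19

value 1: 15 assignments (counts)
value 3/4: 4 assignments (counts)
value 1/2: 3 assignments
value 1/4: 2 assignments
value 0: 1 assignment
So 19 of the 25 assignments meet the threshold.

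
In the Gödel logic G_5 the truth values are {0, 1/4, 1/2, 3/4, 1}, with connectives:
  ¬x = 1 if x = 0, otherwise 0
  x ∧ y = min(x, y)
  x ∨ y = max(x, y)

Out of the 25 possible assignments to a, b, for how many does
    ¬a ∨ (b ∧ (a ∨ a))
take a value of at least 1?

6

value 1: 6 assignments (counts)
value 3/4: 3 assignments
value 1/2: 5 assignments
value 1/4: 7 assignments
value 0: 4 assignments
So 6 of the 25 assignments meet the threshold.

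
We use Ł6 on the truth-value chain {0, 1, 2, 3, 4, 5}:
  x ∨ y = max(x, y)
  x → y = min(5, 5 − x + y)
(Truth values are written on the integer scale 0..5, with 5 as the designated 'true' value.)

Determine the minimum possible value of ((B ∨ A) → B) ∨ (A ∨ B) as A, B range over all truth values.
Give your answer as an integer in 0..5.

3

Take A = 2, B = 0:
B ∨ A = 0 ∨ 2 = 2
(B ∨ A) → B = 2 → 0 = 3
A ∨ B = 2 ∨ 0 = 2
((B ∨ A) → B) ∨ (A ∨ B) = 3 ∨ 2 = 3
No assignment yields a value below 3, so this is the minimum.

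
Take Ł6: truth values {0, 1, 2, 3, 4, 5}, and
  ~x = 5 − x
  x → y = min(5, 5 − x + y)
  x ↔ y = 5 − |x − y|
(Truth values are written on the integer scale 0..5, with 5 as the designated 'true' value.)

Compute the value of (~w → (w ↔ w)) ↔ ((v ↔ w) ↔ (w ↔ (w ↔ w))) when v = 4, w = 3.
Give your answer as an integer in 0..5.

4

~w = ~3 = 2
w ↔ w = 3 ↔ 3 = 5
~w → (w ↔ w) = 2 → 5 = 5
v ↔ w = 4 ↔ 3 = 4
w ↔ w = 3 ↔ 3 = 5
w ↔ (w ↔ w) = 3 ↔ 5 = 3
(v ↔ w) ↔ (w ↔ (w ↔ w)) = 4 ↔ 3 = 4
(~w → (w ↔ w)) ↔ ((v ↔ w) ↔ (w ↔ (w ↔ w))) = 5 ↔ 4 = 4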